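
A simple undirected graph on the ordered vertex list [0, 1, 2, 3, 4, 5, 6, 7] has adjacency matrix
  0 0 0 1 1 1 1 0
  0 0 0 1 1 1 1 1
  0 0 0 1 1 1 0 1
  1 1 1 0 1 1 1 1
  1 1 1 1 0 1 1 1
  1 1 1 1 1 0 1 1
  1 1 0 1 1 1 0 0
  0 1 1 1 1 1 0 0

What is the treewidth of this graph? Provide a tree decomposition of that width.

Treewidth 4.
Bags: B1 = {1, 3, 4, 5, 7}  B2 = {1, 3, 4, 5, 6}  B3 = {0, 3, 4, 5, 6}  B4 = {2, 3, 4, 5, 7}
Tree: B1–B2, B2–B3, B1–B4

Every bag has size at most 5, so the width is 5 − 1 = 4 and tw(G) ≤ 4. For the lower bound, the 5 vertices {0, 3, 4, 5, 6} are pairwise adjacent, and any tree decomposition puts a clique entirely inside one bag — forcing width ≥ 4. Therefore the treewidth is 4.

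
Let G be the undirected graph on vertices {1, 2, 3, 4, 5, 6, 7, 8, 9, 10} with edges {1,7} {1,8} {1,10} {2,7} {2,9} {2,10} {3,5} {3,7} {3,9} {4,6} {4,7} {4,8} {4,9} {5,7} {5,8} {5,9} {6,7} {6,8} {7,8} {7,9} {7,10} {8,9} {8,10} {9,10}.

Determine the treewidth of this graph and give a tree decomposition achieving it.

Treewidth 3.
Bags: B1 = {7, 8, 9, 10}  B2 = {1, 7, 8, 10}  B3 = {2, 7, 9, 10}  B4 = {5, 7, 8, 9}  B5 = {3, 5, 7, 9}  B6 = {4, 7, 8, 9}  B7 = {4, 6, 7, 8}
Tree: B1–B2, B1–B3, B1–B4, B4–B5, B1–B6, B6–B7

Each bag holds 4 vertices, so the decomposition has width 3, which upper-bounds the treewidth. On the other hand G contains the 4-clique {1, 7, 8, 10}. A clique must lie in a single bag of any decomposition, so no decomposition can have width below 3. The upper and lower bounds meet at 3, so that is the treewidth.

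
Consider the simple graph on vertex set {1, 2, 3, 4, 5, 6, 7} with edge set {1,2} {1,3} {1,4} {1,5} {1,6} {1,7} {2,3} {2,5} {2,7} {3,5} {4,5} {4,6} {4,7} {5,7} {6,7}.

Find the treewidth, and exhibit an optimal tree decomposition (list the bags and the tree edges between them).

Treewidth 3.
Bags: B1 = {1, 4, 5, 7}  B2 = {1, 4, 6, 7}  B3 = {1, 2, 5, 7}  B4 = {1, 2, 3, 5}
Tree: B1–B2, B1–B3, B3–B4

Every bag has size at most 4, so the width is 4 − 1 = 3 and tw(G) ≤ 3. Conversely, {1, 2, 3, 5} is a clique of size 4, and the vertices of any clique must share a bag in every tree decomposition; so some bag has ≥ 4 vertices and tw(G) ≥ 3. Therefore the treewidth is 3.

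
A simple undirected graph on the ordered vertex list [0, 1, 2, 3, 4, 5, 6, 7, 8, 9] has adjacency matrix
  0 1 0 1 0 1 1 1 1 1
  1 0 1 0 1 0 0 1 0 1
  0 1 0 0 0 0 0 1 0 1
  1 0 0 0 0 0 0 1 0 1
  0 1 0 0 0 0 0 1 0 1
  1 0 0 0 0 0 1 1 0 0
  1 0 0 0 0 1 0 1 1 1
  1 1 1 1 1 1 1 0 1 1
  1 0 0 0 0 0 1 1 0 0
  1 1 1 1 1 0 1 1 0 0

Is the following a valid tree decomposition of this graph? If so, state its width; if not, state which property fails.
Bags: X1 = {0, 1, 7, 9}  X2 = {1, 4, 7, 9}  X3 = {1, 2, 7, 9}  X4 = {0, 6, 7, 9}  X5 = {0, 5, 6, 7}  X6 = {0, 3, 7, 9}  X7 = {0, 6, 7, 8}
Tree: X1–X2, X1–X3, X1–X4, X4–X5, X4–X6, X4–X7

Yes; width 3.

Every vertex of G appears in some bag (union = {0, 1, 2, 3, 4, 5, 6, 7, 8, 9}); every edge is covered by a bag; and for each vertex v the set of bags containing v is connected in the bag tree. The decomposition is therefore valid. The largest bag has 4 vertices, so the width is 3.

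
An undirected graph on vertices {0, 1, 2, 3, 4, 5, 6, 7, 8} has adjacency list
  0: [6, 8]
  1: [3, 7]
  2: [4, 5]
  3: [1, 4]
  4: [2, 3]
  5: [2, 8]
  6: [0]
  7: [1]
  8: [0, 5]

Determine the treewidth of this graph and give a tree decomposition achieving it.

Treewidth 1.
One optimal decomposition is:
Bags: B1 = {0, 6}  B2 = {0, 8}  B3 = {5, 8}  B4 = {2, 5}  B5 = {2, 4}  B6 = {3, 4}  B7 = {1, 3}  B8 = {1, 7}
Tree: B1–B2, B2–B3, B3–B4, B4–B5, B5–B6, B6–B7, B7–B8

Every bag has size at most 2, so the width is 2 − 1 = 1 and tw(G) ≤ 1. Since G has at least one edge (e.g. 6–0), it is not an edgeless graph, so tw(G) ≥ 1. Hence tw(G) = 1 exactly.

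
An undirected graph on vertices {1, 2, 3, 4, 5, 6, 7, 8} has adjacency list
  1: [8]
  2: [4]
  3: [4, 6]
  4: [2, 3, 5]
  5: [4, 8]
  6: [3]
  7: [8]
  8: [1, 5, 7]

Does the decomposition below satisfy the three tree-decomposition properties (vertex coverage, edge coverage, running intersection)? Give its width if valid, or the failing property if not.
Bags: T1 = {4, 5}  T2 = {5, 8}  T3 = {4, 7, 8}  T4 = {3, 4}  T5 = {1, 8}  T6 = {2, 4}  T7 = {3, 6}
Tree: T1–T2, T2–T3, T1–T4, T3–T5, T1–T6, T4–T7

A tree decomposition must satisfy three properties: every vertex lies in some bag; for every edge, both endpoints lie together in some bag; and for every vertex, the bags containing it form a connected subtree. Here bags containing vertex 4 are not connected in the tree, so the decomposition is invalid.

No — bags containing vertex 4 are not connected in the tree.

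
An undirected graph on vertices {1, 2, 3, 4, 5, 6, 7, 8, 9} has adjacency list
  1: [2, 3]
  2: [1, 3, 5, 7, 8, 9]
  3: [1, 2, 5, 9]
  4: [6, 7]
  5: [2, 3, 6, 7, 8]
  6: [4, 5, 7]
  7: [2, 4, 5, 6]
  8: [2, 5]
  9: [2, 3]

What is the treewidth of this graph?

2

A width-2 tree decomposition is:
Bags: B1 = {2, 5, 7}  B2 = {2, 3, 5}  B3 = {2, 5, 8}  B4 = {2, 3, 9}  B5 = {1, 2, 3}  B6 = {5, 6, 7}  B7 = {4, 6, 7}
Tree: B1–B2, B1–B3, B2–B4, B4–B5, B1–B6, B6–B7
Each bag holds 3 vertices, so the decomposition has width 2, which upper-bounds the treewidth. On the other hand G contains the 3-clique {2, 5, 8}. A clique must lie in a single bag of any decomposition, so no decomposition can have width below 2. Therefore the treewidth is 2.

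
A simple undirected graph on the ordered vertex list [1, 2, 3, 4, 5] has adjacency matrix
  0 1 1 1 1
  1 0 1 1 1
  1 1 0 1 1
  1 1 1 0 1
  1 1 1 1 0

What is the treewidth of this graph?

A width-4 tree decomposition is:
Bags: B1 = {1, 2, 3, 4, 5}
Tree: (single bag)
With just one bag of size 5, the width is 5 − 1 = 4, so tw(G) ≤ 4. For the lower bound, the 5 vertices {1, 2, 3, 4, 5} are pairwise adjacent, and any tree decomposition puts a clique entirely inside one bag — forcing width ≥ 4. Hence tw(G) = 4 exactly.

4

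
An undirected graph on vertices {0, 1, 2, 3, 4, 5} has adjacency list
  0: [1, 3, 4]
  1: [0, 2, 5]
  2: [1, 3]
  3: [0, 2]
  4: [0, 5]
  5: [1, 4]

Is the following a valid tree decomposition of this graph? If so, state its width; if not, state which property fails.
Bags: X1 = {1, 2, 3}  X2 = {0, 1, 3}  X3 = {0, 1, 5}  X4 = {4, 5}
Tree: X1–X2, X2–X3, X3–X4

A tree decomposition must satisfy three properties: every vertex lies in some bag; for every edge, both endpoints lie together in some bag; and for every vertex, the bags containing it form a connected subtree. Here edge (0,4) lies in no bag, so the decomposition is invalid.

No — edge (0,4) lies in no bag.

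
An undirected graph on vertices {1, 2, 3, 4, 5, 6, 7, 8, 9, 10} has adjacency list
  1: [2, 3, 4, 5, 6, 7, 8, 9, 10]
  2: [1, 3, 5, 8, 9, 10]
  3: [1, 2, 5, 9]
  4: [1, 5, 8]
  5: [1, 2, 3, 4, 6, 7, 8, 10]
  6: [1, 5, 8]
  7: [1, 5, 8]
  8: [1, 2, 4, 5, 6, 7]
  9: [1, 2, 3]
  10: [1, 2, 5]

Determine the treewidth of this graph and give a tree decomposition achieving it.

Every bag has size at most 4, so the width is 4 − 1 = 3 and tw(G) ≤ 3. For the lower bound, the 4 vertices {1, 2, 3, 9} are pairwise adjacent, and any tree decomposition puts a clique entirely inside one bag — forcing width ≥ 3. Hence tw(G) = 3 exactly.

Treewidth 3.
One such decomposition:
Bags: B1 = {1, 4, 5, 8}  B2 = {1, 2, 5, 8}  B3 = {1, 5, 6, 8}  B4 = {1, 5, 7, 8}  B5 = {1, 2, 3, 5}  B6 = {1, 2, 5, 10}  B7 = {1, 2, 3, 9}
Tree: B1–B2, B2–B3, B1–B4, B2–B5, B5–B6, B5–B7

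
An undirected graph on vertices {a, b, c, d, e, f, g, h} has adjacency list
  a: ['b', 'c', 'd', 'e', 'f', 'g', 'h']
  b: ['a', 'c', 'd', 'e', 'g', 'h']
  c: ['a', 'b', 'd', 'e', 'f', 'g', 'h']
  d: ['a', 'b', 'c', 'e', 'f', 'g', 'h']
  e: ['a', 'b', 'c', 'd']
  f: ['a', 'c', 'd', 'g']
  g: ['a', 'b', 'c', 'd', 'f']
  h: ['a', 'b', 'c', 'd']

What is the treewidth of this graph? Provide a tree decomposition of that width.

The largest bag has 5 vertices, giving width 4; this decomposition certifies tw(G) ≤ 4. Conversely, {a, c, d, f, g} is a clique of size 5, and the vertices of any clique must share a bag in every tree decomposition; so some bag has ≥ 5 vertices and tw(G) ≥ 4. Hence tw(G) = 4 exactly.

Treewidth 4.
One such decomposition:
Bags: B1 = {a, b, c, d, h}  B2 = {a, b, c, d, g}  B3 = {a, b, c, d, e}  B4 = {a, c, d, f, g}
Tree: B1–B2, B1–B3, B2–B4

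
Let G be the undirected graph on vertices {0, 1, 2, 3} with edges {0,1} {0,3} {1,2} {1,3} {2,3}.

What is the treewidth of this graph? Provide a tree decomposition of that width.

Treewidth 2.
One optimal decomposition is:
Bags: B1 = {1, 2, 3}  B2 = {0, 1, 3}
Tree: B1–B2

Each bag holds 3 vertices, so the decomposition has width 2, which upper-bounds the treewidth. On the other hand G contains the 3-clique {0, 1, 3}. A clique must lie in a single bag of any decomposition, so no decomposition can have width below 2. Hence tw(G) = 2 exactly.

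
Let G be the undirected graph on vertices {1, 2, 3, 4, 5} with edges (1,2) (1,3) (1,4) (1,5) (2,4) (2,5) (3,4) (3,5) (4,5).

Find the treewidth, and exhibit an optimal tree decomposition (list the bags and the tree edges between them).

Every bag has size at most 4, so the width is 4 − 1 = 3 and tw(G) ≤ 3. For the lower bound, the 4 vertices {1, 2, 4, 5} are pairwise adjacent, and any tree decomposition puts a clique entirely inside one bag — forcing width ≥ 3. Therefore the treewidth is 3.

Treewidth 3.
One optimal decomposition is:
Bags: B1 = {1, 2, 4, 5}  B2 = {1, 3, 4, 5}
Tree: B1–B2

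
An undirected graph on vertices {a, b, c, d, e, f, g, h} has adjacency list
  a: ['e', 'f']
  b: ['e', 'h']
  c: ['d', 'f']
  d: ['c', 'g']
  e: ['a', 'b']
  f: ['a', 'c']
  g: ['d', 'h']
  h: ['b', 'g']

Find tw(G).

2

A width-2 tree decomposition is:
Bags: B1 = {a, c, f}  B2 = {a, c, d}  B3 = {a, d, g}  B4 = {a, g, h}  B5 = {a, b, h}  B6 = {a, b, e}
Tree: B1–B2, B2–B3, B3–B4, B4–B5, B5–B6
Every bag has size at most 3, so the width is 3 − 1 = 2 and tw(G) ≤ 2. The edges a–f–c–d–g–h–b–e–a form a cycle, so G is not a tree and its treewidth is at least 2. The upper and lower bounds meet at 2, so that is the treewidth.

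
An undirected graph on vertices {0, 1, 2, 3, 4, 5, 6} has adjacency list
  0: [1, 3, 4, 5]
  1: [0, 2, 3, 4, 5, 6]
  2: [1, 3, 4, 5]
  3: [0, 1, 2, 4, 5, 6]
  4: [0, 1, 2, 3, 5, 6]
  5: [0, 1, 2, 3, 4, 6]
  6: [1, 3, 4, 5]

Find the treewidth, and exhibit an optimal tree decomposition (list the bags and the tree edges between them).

Each bag holds 5 vertices, so the decomposition has width 4, which upper-bounds the treewidth. Conversely, {0, 1, 3, 4, 5} is a clique of size 5, and the vertices of any clique must share a bag in every tree decomposition; so some bag has ≥ 5 vertices and tw(G) ≥ 4. Therefore the treewidth is 4.

Treewidth 4.
One optimal decomposition is:
Bags: B1 = {0, 1, 3, 4, 5}  B2 = {1, 3, 4, 5, 6}  B3 = {1, 2, 3, 4, 5}
Tree: B1–B2, B1–B3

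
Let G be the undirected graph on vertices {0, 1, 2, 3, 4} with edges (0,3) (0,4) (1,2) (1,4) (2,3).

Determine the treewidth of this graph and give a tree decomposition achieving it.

Every bag has size at most 3, so the width is 3 − 1 = 2 and tw(G) ≤ 2. The edges 3–2–1–4–0–3 form a cycle, so G is not a tree and its treewidth is at least 2. Therefore the treewidth is 2.

Treewidth 2.
Bags: B1 = {1, 2, 3}  B2 = {1, 3, 4}  B3 = {0, 3, 4}
Tree: B1–B2, B2–B3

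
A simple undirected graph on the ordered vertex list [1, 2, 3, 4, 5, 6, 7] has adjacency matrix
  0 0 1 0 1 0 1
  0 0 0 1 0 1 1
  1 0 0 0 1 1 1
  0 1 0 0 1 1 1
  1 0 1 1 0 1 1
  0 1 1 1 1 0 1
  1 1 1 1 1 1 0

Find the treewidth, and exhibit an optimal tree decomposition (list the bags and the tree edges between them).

Every bag has size at most 4, so the width is 4 − 1 = 3 and tw(G) ≤ 3. On the other hand G contains the 4-clique {2, 4, 6, 7}. A clique must lie in a single bag of any decomposition, so no decomposition can have width below 3. Combining the bounds, tw(G) = 3.

Treewidth 3.
One such decomposition:
Bags: B1 = {4, 5, 6, 7}  B2 = {3, 5, 6, 7}  B3 = {1, 3, 5, 7}  B4 = {2, 4, 6, 7}
Tree: B1–B2, B2–B3, B1–B4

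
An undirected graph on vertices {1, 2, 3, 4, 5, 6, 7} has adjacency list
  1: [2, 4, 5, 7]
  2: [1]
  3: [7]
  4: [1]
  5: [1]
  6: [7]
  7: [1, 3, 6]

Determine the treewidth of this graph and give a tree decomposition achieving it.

Every bag has size at most 2, so the width is 2 − 1 = 1 and tw(G) ≤ 1. Any graph with an edge has treewidth ≥ 1, and G has the edge 4–1. Hence tw(G) = 1 exactly.

Treewidth 1.
One optimal decomposition is:
Bags: B1 = {1, 4}  B2 = {1, 2}  B3 = {1, 7}  B4 = {3, 7}  B5 = {1, 5}  B6 = {6, 7}
Tree: B1–B2, B2–B3, B3–B4, B2–B5, B3–B6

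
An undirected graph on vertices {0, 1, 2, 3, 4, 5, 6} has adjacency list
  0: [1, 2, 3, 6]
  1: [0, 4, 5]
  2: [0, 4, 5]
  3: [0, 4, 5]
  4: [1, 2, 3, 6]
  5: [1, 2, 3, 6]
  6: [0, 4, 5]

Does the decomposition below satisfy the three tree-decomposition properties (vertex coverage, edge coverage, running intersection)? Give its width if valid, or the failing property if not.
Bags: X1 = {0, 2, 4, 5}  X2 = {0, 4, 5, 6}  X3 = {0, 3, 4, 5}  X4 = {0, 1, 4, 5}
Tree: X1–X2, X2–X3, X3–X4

Vertex coverage: the bags together contain {0, 1, 2, 3, 4, 5, 6}, the full vertex set. Edge coverage: each edge of G has both endpoints in at least one bag. Running intersection: for every vertex, the bags containing it form a connected subtree. All three properties hold, so this is a valid tree decomposition of width max|bag| − 1 = 3, and hence tw(G) ≤ 3.

Yes; width 3.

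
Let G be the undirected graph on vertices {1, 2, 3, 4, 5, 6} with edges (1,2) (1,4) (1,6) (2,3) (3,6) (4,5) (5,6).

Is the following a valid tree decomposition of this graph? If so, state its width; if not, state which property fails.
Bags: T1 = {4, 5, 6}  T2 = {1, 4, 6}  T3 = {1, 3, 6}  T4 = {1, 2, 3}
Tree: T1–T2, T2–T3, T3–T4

Yes; width 2.

Every vertex of G appears in some bag (union = {1, 2, 3, 4, 5, 6}); every edge is covered by a bag; and for each vertex v the set of bags containing v is connected in the bag tree. The decomposition is therefore valid. The largest bag has 3 vertices, so the width is 2.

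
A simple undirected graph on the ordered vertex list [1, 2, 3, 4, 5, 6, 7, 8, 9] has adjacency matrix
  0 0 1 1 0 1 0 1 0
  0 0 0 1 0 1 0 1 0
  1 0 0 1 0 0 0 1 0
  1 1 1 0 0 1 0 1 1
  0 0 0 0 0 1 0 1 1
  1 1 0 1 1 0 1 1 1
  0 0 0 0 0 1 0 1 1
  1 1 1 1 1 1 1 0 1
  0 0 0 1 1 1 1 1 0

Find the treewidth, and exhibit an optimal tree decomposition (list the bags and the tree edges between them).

Treewidth 3.
One such decomposition:
Bags: B1 = {4, 6, 8, 9}  B2 = {1, 4, 6, 8}  B3 = {5, 6, 8, 9}  B4 = {6, 7, 8, 9}  B5 = {2, 4, 6, 8}  B6 = {1, 3, 4, 8}
Tree: B1–B2, B1–B3, B3–B4, B1–B5, B2–B6

The largest bag has 4 vertices, giving width 3; this decomposition certifies tw(G) ≤ 3. For the lower bound, the 4 vertices {1, 3, 4, 8} are pairwise adjacent, and any tree decomposition puts a clique entirely inside one bag — forcing width ≥ 3. The upper and lower bounds meet at 3, so that is the treewidth.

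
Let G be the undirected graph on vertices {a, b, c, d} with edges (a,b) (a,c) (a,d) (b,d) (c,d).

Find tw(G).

2

A width-2 tree decomposition is:
Bags: B1 = {a, b, d}  B2 = {a, c, d}
Tree: B1–B2
Each bag holds 3 vertices, so the decomposition has width 2, which upper-bounds the treewidth. On the other hand G contains the 3-clique {a, c, d}. A clique must lie in a single bag of any decomposition, so no decomposition can have width below 2. Combining the bounds, tw(G) = 2.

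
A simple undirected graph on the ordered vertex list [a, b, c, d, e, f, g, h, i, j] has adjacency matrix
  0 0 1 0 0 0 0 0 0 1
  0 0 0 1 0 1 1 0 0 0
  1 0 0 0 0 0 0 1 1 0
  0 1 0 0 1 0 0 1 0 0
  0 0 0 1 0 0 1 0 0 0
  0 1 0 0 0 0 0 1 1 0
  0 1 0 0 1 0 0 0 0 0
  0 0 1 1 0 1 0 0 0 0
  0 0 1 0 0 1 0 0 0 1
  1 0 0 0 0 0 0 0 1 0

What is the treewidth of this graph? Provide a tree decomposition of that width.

Treewidth 2.
Bags: B1 = {d, e, g}  B2 = {b, d, g}  B3 = {b, d, h}  B4 = {b, f, h}  B5 = {c, f, h}  B6 = {c, f, i}  B7 = {a, c, i}  B8 = {a, i, j}
Tree: B1–B2, B2–B3, B3–B4, B4–B5, B5–B6, B6–B7, B7–B8

Every bag has size at most 3, so the width is 3 − 1 = 2 and tw(G) ≤ 2. For the lower bound, G contains the cycle e–g–b–d–e, so G is not a forest; only forests have treewidth ≤ 1, hence tw(G) ≥ 2. Therefore the treewidth is 2.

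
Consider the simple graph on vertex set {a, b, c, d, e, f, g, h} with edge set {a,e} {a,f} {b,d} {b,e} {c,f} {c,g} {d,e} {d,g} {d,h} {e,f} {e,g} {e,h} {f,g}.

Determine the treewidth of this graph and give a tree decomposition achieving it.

Treewidth 2.
Bags: B1 = {d, e, g}  B2 = {e, f, g}  B3 = {d, e, h}  B4 = {c, f, g}  B5 = {a, e, f}  B6 = {b, d, e}
Tree: B1–B2, B1–B3, B2–B4, B2–B5, B3–B6

Each bag holds 3 vertices, so the decomposition has width 2, which upper-bounds the treewidth. For the lower bound, the 3 vertices {d, e, g} are pairwise adjacent, and any tree decomposition puts a clique entirely inside one bag — forcing width ≥ 2. The upper and lower bounds meet at 2, so that is the treewidth.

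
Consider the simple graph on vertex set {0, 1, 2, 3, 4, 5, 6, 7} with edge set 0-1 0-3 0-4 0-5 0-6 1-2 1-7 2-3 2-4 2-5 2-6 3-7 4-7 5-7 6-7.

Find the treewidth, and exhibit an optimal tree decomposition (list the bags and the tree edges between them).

Each bag holds 4 vertices, so the decomposition has width 3, which upper-bounds the treewidth. For the lower bound: the 4 vertex sets {0,6}, {4,7}, {2}, {3} are disjoint, each induces a connected subgraph, and every pair is joined by at least one edge of G. Contracting each set to a single vertex therefore yields K_{4} as a minor, and since treewidth is minor-monotone, tw(G) ≥ tw(K_{4}) = 3. Therefore the treewidth is 3.

Treewidth 3.
One such decomposition:
Bags: B1 = {0, 2, 6, 7}  B2 = {0, 2, 4, 7}  B3 = {0, 2, 3, 7}  B4 = {0, 1, 2, 7}  B5 = {0, 2, 5, 7}
Tree: B1–B2, B2–B3, B3–B4, B4–B5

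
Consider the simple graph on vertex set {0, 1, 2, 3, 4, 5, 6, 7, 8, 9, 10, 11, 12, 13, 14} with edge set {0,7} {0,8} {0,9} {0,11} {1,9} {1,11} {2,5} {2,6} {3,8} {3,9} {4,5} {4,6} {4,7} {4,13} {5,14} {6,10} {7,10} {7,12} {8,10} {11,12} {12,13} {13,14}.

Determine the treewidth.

3

A width-3 tree decomposition is:
Bags: B1 = {1, 3, 9, 11}  B2 = {0, 3, 9, 11}  B3 = {0, 3, 8, 11}  B4 = {0, 8, 11, 12}  B5 = {0, 7, 8, 12}  B6 = {7, 8, 10, 12}  B7 = {7, 10, 12, 13}  B8 = {4, 7, 10, 13}  B9 = {4, 6, 10, 13}  B10 = {4, 6, 13, 14}  B11 = {4, 5, 6, 14}  B12 = {2, 5, 6, 14}
Tree: B1–B2, B2–B3, B3–B4, B4–B5, B5–B6, B6–B7, B7–B8, B8–B9, B9–B10, B10–B11, B11–B12
Every bag has size at most 4, so the width is 4 − 1 = 3 and tw(G) ≤ 3. For the lower bound: the 4 vertex sets {1,3,9}, {11}, {0}, {7,8,10,12} are disjoint, each induces a connected subgraph, and every pair is joined by at least one edge of G. Contracting each set to a single vertex therefore yields K_{4} as a minor, and since treewidth is minor-monotone, tw(G) ≥ tw(K_{4}) = 3. Hence tw(G) = 3 exactly.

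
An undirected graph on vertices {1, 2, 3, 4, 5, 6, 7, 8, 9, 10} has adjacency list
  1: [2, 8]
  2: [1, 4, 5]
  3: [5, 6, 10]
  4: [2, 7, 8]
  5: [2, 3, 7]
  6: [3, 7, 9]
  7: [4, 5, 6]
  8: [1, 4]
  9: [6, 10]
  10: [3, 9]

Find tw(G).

A width-2 tree decomposition is:
Bags: B1 = {1, 2, 8}  B2 = {2, 4, 8}  B3 = {2, 4, 5}  B4 = {4, 5, 7}  B5 = {3, 5, 7}  B6 = {3, 6, 7}  B7 = {3, 6, 10}  B8 = {6, 9, 10}
Tree: B1–B2, B2–B3, B3–B4, B4–B5, B5–B6, B6–B7, B7–B8
Each bag holds 3 vertices, so the decomposition has width 2, which upper-bounds the treewidth. Since 1–8–4–2–1 is a cycle in G, G is not acyclic. Forests are exactly the graphs of treewidth ≤ 1, so tw(G) ≥ 2. Hence tw(G) = 2 exactly.

2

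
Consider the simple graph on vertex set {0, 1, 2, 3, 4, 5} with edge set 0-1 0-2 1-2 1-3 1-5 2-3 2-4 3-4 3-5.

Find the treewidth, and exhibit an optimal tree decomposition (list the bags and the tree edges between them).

Treewidth 2.
One such decomposition:
Bags: B1 = {1, 2, 3}  B2 = {2, 3, 4}  B3 = {1, 3, 5}  B4 = {0, 1, 2}
Tree: B1–B2, B1–B3, B1–B4

The largest bag has 3 vertices, giving width 2; this decomposition certifies tw(G) ≤ 2. Conversely, {0, 1, 2} is a clique of size 3, and the vertices of any clique must share a bag in every tree decomposition; so some bag has ≥ 3 vertices and tw(G) ≥ 2. Therefore the treewidth is 2.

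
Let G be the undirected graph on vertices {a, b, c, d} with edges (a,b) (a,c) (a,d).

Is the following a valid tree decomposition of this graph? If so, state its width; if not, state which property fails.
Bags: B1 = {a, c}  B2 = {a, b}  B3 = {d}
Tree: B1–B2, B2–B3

No — edge (a,d) lies in no bag.

A tree decomposition must satisfy three properties: every vertex lies in some bag; for every edge, both endpoints lie together in some bag; and for every vertex, the bags containing it form a connected subtree. Here edge (a,d) lies in no bag, so the decomposition is invalid.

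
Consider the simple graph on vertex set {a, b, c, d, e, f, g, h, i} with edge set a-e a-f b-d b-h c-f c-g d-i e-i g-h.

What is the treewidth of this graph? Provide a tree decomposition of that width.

Treewidth 2.
One optimal decomposition is:
Bags: B1 = {a, c, f}  B2 = {a, c, g}  B3 = {a, g, h}  B4 = {a, b, h}  B5 = {a, b, d}  B6 = {a, d, i}  B7 = {a, e, i}
Tree: B1–B2, B2–B3, B3–B4, B4–B5, B5–B6, B6–B7

The largest bag has 3 vertices, giving width 2; this decomposition certifies tw(G) ≤ 2. Since a–f–c–g–h–b–d–i–e–a is a cycle in G, G is not acyclic. Forests are exactly the graphs of treewidth ≤ 1, so tw(G) ≥ 2. The upper and lower bounds meet at 2, so that is the treewidth.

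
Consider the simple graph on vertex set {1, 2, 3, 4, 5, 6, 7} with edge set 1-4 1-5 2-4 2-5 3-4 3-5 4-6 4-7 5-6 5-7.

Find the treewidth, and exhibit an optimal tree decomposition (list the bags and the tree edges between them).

The largest bag has 3 vertices, giving width 2; this decomposition certifies tw(G) ≤ 2. Since 5–3–4–2–5 is a cycle in G, G is not acyclic. Forests are exactly the graphs of treewidth ≤ 1, so tw(G) ≥ 2. Therefore the treewidth is 2.

Treewidth 2.
Bags: B1 = {3, 4, 5}  B2 = {2, 4, 5}  B3 = {4, 5, 7}  B4 = {1, 4, 5}  B5 = {4, 5, 6}
Tree: B1–B2, B2–B3, B3–B4, B4–B5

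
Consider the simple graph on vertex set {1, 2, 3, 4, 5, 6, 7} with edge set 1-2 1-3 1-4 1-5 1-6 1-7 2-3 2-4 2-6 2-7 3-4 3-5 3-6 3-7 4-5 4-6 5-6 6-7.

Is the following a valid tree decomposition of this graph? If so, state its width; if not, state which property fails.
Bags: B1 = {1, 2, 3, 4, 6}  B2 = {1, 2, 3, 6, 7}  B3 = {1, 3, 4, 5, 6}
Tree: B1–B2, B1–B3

Yes; width 4.

Vertex coverage: the bags together contain {1, 2, 3, 4, 5, 6, 7}, the full vertex set. Edge coverage: each edge of G has both endpoints in at least one bag. Running intersection: for every vertex, the bags containing it form a connected subtree. All three properties hold, so this is a valid tree decomposition of width max|bag| − 1 = 4, and hence tw(G) ≤ 4.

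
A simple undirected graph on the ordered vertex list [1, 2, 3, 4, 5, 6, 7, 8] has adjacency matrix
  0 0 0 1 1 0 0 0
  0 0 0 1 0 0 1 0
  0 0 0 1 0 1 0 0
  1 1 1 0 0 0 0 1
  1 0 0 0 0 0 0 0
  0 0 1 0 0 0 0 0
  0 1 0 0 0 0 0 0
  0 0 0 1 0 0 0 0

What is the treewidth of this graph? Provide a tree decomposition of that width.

Each bag holds 2 vertices, so the decomposition has width 1, which upper-bounds the treewidth. G has an edge, so its treewidth is at least 1. Hence tw(G) = 1 exactly.

Treewidth 1.
One optimal decomposition is:
Bags: B1 = {2, 4}  B2 = {3, 4}  B3 = {4, 8}  B4 = {1, 4}  B5 = {3, 6}  B6 = {1, 5}  B7 = {2, 7}
Tree: B1–B2, B1–B3, B3–B4, B2–B5, B4–B6, B1–B7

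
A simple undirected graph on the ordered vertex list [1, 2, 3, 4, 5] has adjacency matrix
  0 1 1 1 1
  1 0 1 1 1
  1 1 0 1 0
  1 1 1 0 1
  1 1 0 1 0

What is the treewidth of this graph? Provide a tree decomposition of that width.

Treewidth 3.
One optimal decomposition is:
Bags: B1 = {1, 2, 3, 4}  B2 = {1, 2, 4, 5}
Tree: B1–B2

The largest bag has 4 vertices, giving width 3; this decomposition certifies tw(G) ≤ 3. For the lower bound, the 4 vertices {1, 2, 3, 4} are pairwise adjacent, and any tree decomposition puts a clique entirely inside one bag — forcing width ≥ 3. Therefore the treewidth is 3.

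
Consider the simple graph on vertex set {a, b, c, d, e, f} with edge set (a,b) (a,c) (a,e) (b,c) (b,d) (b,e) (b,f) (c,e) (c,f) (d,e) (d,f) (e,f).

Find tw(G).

A width-3 tree decomposition is:
Bags: B1 = {b, d, e, f}  B2 = {b, c, e, f}  B3 = {a, b, c, e}
Tree: B1–B2, B2–B3
Each bag holds 4 vertices, so the decomposition has width 3, which upper-bounds the treewidth. Conversely, {b, d, e, f} is a clique of size 4, and the vertices of any clique must share a bag in every tree decomposition; so some bag has ≥ 4 vertices and tw(G) ≥ 3. Therefore the treewidth is 3.

3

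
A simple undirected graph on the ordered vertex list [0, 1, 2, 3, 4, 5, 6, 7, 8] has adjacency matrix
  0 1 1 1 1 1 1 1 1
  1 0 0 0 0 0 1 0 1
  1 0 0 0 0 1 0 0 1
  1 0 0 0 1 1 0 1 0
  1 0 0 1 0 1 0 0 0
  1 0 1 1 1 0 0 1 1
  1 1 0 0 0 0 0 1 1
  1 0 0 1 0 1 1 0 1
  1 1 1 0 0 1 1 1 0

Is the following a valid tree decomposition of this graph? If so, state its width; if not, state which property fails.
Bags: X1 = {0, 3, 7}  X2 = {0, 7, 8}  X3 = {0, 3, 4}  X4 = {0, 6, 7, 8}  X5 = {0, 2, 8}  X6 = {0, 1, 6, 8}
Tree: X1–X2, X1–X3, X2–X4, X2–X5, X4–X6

A tree decomposition must satisfy three properties: every vertex lies in some bag; for every edge, both endpoints lie together in some bag; and for every vertex, the bags containing it form a connected subtree. Here vertex 5 appears in no bag, so the decomposition is invalid.

No — vertex 5 appears in no bag.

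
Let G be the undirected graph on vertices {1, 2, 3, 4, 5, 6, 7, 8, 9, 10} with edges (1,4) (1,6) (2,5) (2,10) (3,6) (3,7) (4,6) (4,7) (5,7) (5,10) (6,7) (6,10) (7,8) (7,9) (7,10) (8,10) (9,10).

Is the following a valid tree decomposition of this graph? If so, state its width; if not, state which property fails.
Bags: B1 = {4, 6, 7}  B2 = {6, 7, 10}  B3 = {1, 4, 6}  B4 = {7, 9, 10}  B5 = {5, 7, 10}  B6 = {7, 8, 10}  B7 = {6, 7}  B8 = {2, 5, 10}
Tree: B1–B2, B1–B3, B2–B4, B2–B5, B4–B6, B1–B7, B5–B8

No — vertex 3 appears in no bag.

A tree decomposition must satisfy three properties: every vertex lies in some bag; for every edge, both endpoints lie together in some bag; and for every vertex, the bags containing it form a connected subtree. Here vertex 3 appears in no bag, so the decomposition is invalid.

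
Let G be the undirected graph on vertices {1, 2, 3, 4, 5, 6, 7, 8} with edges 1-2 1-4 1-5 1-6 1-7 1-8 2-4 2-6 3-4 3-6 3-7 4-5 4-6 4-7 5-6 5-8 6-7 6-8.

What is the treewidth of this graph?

3

A width-3 tree decomposition is:
Bags: B1 = {1, 2, 4, 6}  B2 = {1, 4, 5, 6}  B3 = {1, 5, 6, 8}  B4 = {1, 4, 6, 7}  B5 = {3, 4, 6, 7}
Tree: B1–B2, B2–B3, B2–B4, B4–B5
Every bag has size at most 4, so the width is 4 − 1 = 3 and tw(G) ≤ 3. For the lower bound, the 4 vertices {1, 5, 6, 8} are pairwise adjacent, and any tree decomposition puts a clique entirely inside one bag — forcing width ≥ 3. Hence tw(G) = 3 exactly.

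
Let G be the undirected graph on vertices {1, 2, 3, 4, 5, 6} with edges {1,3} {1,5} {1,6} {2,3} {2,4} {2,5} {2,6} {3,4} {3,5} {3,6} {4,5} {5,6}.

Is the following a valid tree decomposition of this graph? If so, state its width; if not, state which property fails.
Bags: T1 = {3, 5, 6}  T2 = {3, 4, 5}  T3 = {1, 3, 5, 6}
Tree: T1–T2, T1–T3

A tree decomposition must satisfy three properties: every vertex lies in some bag; for every edge, both endpoints lie together in some bag; and for every vertex, the bags containing it form a connected subtree. Here vertex 2 appears in no bag, so the decomposition is invalid.

No — vertex 2 appears in no bag.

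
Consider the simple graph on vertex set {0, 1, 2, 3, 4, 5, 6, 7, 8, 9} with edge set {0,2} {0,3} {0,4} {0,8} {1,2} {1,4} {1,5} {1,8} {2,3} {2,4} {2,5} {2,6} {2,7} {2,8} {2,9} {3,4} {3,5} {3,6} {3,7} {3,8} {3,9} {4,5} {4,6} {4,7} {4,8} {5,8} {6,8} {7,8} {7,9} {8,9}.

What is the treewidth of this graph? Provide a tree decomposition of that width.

Treewidth 4.
Bags: B1 = {1, 2, 4, 5, 8}  B2 = {2, 3, 4, 5, 8}  B3 = {2, 3, 4, 6, 8}  B4 = {0, 2, 3, 4, 8}  B5 = {2, 3, 4, 7, 8}  B6 = {2, 3, 7, 8, 9}
Tree: B1–B2, B2–B3, B2–B4, B4–B5, B5–B6

Every bag has size at most 5, so the width is 5 − 1 = 4 and tw(G) ≤ 4. Conversely, {1, 2, 4, 5, 8} is a clique of size 5, and the vertices of any clique must share a bag in every tree decomposition; so some bag has ≥ 5 vertices and tw(G) ≥ 4. Hence tw(G) = 4 exactly.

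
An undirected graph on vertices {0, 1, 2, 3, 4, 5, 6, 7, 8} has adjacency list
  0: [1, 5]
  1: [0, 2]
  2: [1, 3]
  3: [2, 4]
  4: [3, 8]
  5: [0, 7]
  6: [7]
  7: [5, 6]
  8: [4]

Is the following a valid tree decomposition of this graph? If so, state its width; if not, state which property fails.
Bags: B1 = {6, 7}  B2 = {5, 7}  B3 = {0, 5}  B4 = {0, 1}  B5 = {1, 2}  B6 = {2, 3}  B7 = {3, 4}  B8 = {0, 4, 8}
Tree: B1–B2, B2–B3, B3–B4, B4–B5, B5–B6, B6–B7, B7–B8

A tree decomposition must satisfy three properties: every vertex lies in some bag; for every edge, both endpoints lie together in some bag; and for every vertex, the bags containing it form a connected subtree. Here bags containing vertex 0 are not connected in the tree, so the decomposition is invalid.

No — bags containing vertex 0 are not connected in the tree.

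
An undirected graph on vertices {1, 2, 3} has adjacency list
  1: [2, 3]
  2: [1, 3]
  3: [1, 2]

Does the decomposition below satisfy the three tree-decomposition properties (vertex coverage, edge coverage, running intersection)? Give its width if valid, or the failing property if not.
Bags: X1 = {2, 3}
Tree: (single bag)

No — vertex 1 appears in no bag.

A tree decomposition must satisfy three properties: every vertex lies in some bag; for every edge, both endpoints lie together in some bag; and for every vertex, the bags containing it form a connected subtree. Here vertex 1 appears in no bag, so the decomposition is invalid.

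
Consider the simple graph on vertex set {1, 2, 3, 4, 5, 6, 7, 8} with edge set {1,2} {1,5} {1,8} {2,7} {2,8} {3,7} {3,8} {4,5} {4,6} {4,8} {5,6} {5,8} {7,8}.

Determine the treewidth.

2

A width-2 tree decomposition is:
Bags: B1 = {2, 7, 8}  B2 = {1, 2, 8}  B3 = {1, 5, 8}  B4 = {4, 5, 8}  B5 = {4, 5, 6}  B6 = {3, 7, 8}
Tree: B1–B2, B2–B3, B3–B4, B4–B5, B1–B6
The largest bag has 3 vertices, giving width 2; this decomposition certifies tw(G) ≤ 2. For the lower bound, the 3 vertices {1, 2, 8} are pairwise adjacent, and any tree decomposition puts a clique entirely inside one bag — forcing width ≥ 2. Hence tw(G) = 2 exactly.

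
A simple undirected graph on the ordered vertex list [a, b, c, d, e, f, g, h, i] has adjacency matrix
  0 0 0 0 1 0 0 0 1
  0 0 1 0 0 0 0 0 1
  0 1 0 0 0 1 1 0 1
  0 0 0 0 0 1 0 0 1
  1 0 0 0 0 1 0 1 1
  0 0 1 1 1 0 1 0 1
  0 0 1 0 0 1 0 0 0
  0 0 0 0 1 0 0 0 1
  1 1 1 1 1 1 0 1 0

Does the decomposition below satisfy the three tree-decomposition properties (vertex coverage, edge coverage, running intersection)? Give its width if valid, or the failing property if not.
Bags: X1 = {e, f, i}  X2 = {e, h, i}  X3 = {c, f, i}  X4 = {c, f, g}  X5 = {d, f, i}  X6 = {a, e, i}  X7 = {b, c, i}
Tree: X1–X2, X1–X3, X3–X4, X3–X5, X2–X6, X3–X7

Yes; width 2.

Every vertex of G appears in some bag (union = {a, b, c, d, e, f, g, h, i}); every edge is covered by a bag; and for each vertex v the set of bags containing v is connected in the bag tree. The decomposition is therefore valid. The largest bag has 3 vertices, so the width is 2.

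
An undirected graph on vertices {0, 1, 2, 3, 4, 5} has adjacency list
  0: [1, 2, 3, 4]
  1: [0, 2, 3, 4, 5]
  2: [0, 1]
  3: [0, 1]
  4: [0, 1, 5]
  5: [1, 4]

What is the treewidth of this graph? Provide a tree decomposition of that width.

Each bag holds 3 vertices, so the decomposition has width 2, which upper-bounds the treewidth. Conversely, {0, 1, 2} is a clique of size 3, and the vertices of any clique must share a bag in every tree decomposition; so some bag has ≥ 3 vertices and tw(G) ≥ 2. Hence tw(G) = 2 exactly.

Treewidth 2.
Bags: B1 = {0, 1, 4}  B2 = {1, 4, 5}  B3 = {0, 1, 2}  B4 = {0, 1, 3}
Tree: B1–B2, B1–B3, B3–B4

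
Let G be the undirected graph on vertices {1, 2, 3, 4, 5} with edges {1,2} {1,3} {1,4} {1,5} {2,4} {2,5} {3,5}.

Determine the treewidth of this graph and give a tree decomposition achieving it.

Every bag has size at most 3, so the width is 3 − 1 = 2 and tw(G) ≤ 2. On the other hand G contains the 3-clique {1, 2, 4}. A clique must lie in a single bag of any decomposition, so no decomposition can have width below 2. Therefore the treewidth is 2.

Treewidth 2.
One such decomposition:
Bags: B1 = {1, 2, 4}  B2 = {1, 2, 5}  B3 = {1, 3, 5}
Tree: B1–B2, B2–B3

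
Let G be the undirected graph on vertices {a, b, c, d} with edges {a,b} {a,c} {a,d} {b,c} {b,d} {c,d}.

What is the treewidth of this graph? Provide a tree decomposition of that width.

A single bag containing all 4 vertices is trivially a valid decomposition of width 3. Conversely, {a, b, c, d} is a clique of size 4, and the vertices of any clique must share a bag in every tree decomposition; so some bag has ≥ 4 vertices and tw(G) ≥ 3. Combining the bounds, tw(G) = 3.

Treewidth 3.
One optimal decomposition is:
Bags: B1 = {a, b, c, d}
Tree: (single bag)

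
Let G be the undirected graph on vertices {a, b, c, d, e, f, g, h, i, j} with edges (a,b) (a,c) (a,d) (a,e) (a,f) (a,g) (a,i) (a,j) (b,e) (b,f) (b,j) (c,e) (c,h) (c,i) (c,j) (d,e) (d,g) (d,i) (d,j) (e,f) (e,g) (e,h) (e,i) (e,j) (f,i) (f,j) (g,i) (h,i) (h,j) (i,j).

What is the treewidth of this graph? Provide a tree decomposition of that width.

The largest bag has 5 vertices, giving width 4; this decomposition certifies tw(G) ≤ 4. Conversely, {a, b, e, f, j} is a clique of size 5, and the vertices of any clique must share a bag in every tree decomposition; so some bag has ≥ 5 vertices and tw(G) ≥ 4. Combining the bounds, tw(G) = 4.

Treewidth 4.
One such decomposition:
Bags: B1 = {a, b, e, f, j}  B2 = {a, e, f, i, j}  B3 = {a, d, e, i, j}  B4 = {a, d, e, g, i}  B5 = {a, c, e, i, j}  B6 = {c, e, h, i, j}
Tree: B1–B2, B2–B3, B3–B4, B3–B5, B5–B6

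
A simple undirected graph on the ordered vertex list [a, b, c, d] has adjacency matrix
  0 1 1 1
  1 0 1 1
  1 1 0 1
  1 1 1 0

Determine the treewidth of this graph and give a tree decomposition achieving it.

Treewidth 3.
Bags: B1 = {a, b, c, d}
Tree: (single bag)

With just one bag of size 4, the width is 4 − 1 = 3, so tw(G) ≤ 3. On the other hand G contains the 4-clique {a, b, c, d}. A clique must lie in a single bag of any decomposition, so no decomposition can have width below 3. Hence tw(G) = 3 exactly.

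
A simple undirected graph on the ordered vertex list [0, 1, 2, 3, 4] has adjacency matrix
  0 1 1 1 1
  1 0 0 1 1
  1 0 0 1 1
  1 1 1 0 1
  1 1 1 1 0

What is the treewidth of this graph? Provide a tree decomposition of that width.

The largest bag has 4 vertices, giving width 3; this decomposition certifies tw(G) ≤ 3. Conversely, {0, 1, 3, 4} is a clique of size 4, and the vertices of any clique must share a bag in every tree decomposition; so some bag has ≥ 4 vertices and tw(G) ≥ 3. Therefore the treewidth is 3.

Treewidth 3.
One optimal decomposition is:
Bags: B1 = {0, 1, 3, 4}  B2 = {0, 2, 3, 4}
Tree: B1–B2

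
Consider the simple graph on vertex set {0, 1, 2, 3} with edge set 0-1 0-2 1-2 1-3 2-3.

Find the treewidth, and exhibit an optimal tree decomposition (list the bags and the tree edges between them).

Treewidth 2.
One optimal decomposition is:
Bags: B1 = {1, 2, 3}  B2 = {0, 1, 2}
Tree: B1–B2

Every bag has size at most 3, so the width is 3 − 1 = 2 and tw(G) ≤ 2. For the lower bound, the 3 vertices {0, 1, 2} are pairwise adjacent, and any tree decomposition puts a clique entirely inside one bag — forcing width ≥ 2. The upper and lower bounds meet at 2, so that is the treewidth.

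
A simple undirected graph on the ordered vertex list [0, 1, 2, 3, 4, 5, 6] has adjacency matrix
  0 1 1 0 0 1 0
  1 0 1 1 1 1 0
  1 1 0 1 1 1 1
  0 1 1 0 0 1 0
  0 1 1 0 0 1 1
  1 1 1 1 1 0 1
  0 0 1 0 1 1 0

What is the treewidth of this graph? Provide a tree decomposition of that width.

Every bag has size at most 4, so the width is 4 − 1 = 3 and tw(G) ≤ 3. Conversely, {0, 1, 2, 5} is a clique of size 4, and the vertices of any clique must share a bag in every tree decomposition; so some bag has ≥ 4 vertices and tw(G) ≥ 3. The upper and lower bounds meet at 3, so that is the treewidth.

Treewidth 3.
One such decomposition:
Bags: B1 = {1, 2, 3, 5}  B2 = {1, 2, 4, 5}  B3 = {0, 1, 2, 5}  B4 = {2, 4, 5, 6}
Tree: B1–B2, B1–B3, B2–B4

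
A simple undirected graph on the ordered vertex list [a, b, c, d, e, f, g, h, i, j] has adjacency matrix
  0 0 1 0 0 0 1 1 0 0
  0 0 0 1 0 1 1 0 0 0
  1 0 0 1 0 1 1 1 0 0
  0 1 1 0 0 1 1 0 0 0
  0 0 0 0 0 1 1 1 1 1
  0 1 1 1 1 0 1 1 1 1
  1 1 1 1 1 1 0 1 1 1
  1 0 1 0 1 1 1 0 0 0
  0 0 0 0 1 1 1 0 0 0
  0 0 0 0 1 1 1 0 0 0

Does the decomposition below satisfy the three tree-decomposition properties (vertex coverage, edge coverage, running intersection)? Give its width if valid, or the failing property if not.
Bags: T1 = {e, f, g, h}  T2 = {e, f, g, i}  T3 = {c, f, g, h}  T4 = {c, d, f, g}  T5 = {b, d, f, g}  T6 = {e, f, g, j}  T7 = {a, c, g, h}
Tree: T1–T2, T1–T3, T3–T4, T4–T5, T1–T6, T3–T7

Yes; width 3.

Vertex coverage: the bags together contain {a, b, c, d, e, f, g, h, i, j}, the full vertex set. Edge coverage: each edge of G has both endpoints in at least one bag. Running intersection: for every vertex, the bags containing it form a connected subtree. All three properties hold, so this is a valid tree decomposition of width max|bag| − 1 = 3, and hence tw(G) ≤ 3.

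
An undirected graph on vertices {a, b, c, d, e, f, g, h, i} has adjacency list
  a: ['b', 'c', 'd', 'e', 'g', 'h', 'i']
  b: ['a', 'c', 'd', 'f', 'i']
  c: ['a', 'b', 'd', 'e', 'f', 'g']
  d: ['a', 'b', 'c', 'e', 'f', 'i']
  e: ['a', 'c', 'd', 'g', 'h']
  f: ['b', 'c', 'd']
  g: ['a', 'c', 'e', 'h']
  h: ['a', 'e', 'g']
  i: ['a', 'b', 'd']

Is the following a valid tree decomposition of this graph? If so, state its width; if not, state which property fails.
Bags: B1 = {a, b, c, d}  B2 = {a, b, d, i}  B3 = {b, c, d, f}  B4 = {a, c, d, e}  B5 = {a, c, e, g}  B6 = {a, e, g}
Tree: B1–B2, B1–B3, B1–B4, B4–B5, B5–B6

No — vertex h appears in no bag.

A tree decomposition must satisfy three properties: every vertex lies in some bag; for every edge, both endpoints lie together in some bag; and for every vertex, the bags containing it form a connected subtree. Here vertex h appears in no bag, so the decomposition is invalid.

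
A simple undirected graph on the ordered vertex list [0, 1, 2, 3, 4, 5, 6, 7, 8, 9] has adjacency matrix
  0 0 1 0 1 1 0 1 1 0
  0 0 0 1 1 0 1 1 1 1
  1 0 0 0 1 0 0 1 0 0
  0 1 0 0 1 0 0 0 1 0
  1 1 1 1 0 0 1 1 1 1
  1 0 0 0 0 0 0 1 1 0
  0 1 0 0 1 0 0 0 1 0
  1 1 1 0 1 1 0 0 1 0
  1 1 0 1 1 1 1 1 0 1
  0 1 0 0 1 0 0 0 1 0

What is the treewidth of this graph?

A width-3 tree decomposition is:
Bags: B1 = {1, 4, 6, 8}  B2 = {1, 4, 7, 8}  B3 = {0, 4, 7, 8}  B4 = {0, 2, 4, 7}  B5 = {0, 5, 7, 8}  B6 = {1, 3, 4, 8}  B7 = {1, 4, 8, 9}
Tree: B1–B2, B2–B3, B3–B4, B3–B5, B2–B6, B1–B7
The largest bag has 4 vertices, giving width 3; this decomposition certifies tw(G) ≤ 3. On the other hand G contains the 4-clique {0, 4, 7, 8}. A clique must lie in a single bag of any decomposition, so no decomposition can have width below 3. Combining the bounds, tw(G) = 3.

3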